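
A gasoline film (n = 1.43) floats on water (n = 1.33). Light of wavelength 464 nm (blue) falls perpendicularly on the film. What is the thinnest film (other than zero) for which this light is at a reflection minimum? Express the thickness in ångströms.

At the upper boundary (n = 1.0 to n = 1.43) the reflected ray undergoes a half-wave phase shift.
Bottom surface (1.43 → 1.33): reflection off a lower-index medium gives no phase shift.
The two reflections differ by half a wavelength.
So the condition for destructive reflection is 2 n t = m λ.
Minimum nonzero at m = 1: t = λ / (2 n) = 464 / (2 × 1.43) = 162 nm.

1622 Å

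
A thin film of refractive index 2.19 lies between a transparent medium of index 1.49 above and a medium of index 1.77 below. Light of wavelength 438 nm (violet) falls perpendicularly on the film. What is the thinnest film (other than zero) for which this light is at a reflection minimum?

At the upper boundary (n = 1.49 to n = 2.19) the reflected ray undergoes a half-wave phase shift.
At the lower boundary (n = 2.19 to n = 1.77) the reflected ray undergoes no phase shift.
Exactly one π shift → a net half-wave offset.
So the condition for destructive reflection is 2 n t = m λ.
Minimum nonzero at m = 1: t = λ / (2 n) = 438 / (2 × 2.19) = 100 nm.

100 nm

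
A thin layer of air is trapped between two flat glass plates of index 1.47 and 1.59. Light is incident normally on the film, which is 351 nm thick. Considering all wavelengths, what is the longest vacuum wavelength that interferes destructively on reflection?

702 nm

At the upper boundary (n = 1.47 to n = 1.0) the reflected ray undergoes no phase shift.
Bottom surface (1.0 → 1.59): reflection off a higher-index medium gives a half-wave phase shift.
The two reflections differ by half a wavelength.
So the condition for destructive reflection is 2 n t = m λ.
λ = 2 n t / m. The longest wavelength is m = 1: λ = 2 × 1.0 × 351 / 1.00 = 702 nm.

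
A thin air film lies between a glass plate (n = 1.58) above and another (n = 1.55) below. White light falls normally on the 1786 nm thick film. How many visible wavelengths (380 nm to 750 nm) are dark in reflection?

At the upper boundary (n = 1.58 to n = 1.0) the reflected ray undergoes no phase shift.
Ray reflecting at the bottom interface goes from n = 1.0 toward n = 1.55: a half-wave phase shift.
Exactly one π shift → a net half-wave offset.
For dark reflection here: 2 n t = m λ.
λ = 2 n t / m = 3572 / m nm.
m=4: 893 nm (IR); m=5: 714 nm (visible); m=6: 595 nm (visible); m=7: 510 nm (visible); m=8: 447 nm (visible); m=9: 397 nm (visible); m=10: 357 nm (UV).

5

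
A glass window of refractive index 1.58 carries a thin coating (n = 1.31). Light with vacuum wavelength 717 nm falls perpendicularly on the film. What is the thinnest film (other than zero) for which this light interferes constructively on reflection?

274 nm

Ray reflecting at the top interface goes from n = 1.0 toward n = 1.31: a half-wave phase shift.
Ray reflecting at the bottom interface goes from n = 1.31 toward n = 1.58: a half-wave phase shift.
Net: no relative phase inversion (both shifts match).
With no net inversion, constructive interference in reflection requires 2 n t = m λ.
Minimum nonzero at m = 1: t = λ / (2 n) = 717 / (2 × 1.31) = 274 nm.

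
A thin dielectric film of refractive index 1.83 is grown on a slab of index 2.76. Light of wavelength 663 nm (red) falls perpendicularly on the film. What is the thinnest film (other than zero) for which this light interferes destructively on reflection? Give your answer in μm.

At the upper boundary (n = 1.0 to n = 1.83) the reflected ray undergoes a half-wave phase shift.
Bottom surface (1.83 → 2.76): reflection off a higher-index medium gives a half-wave phase shift.
Zero or two π shifts → no net half-wave offset.
So the condition for destructive reflection is 2 n t = (m + ½) λ.
Minimum at m = 0: t = λ / (4 n) = 663 / (4 × 1.83) = 90.6 nm.

0.0906 μm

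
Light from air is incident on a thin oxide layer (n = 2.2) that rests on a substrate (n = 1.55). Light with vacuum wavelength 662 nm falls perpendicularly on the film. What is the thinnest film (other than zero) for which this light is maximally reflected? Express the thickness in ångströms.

At the upper boundary (n = 1.0 to n = 2.2) the reflected ray undergoes a half-wave phase shift.
Bottom surface (2.2 → 1.55): reflection off a lower-index medium gives no phase shift.
The two reflections differ by half a wavelength.
With one net inversion, constructive interference in reflection requires 2 n t = (m + ½) λ.
Minimum at m = 0: t = λ / (4 n) = 662 / (4 × 2.2) = 75.2 nm.

752 Å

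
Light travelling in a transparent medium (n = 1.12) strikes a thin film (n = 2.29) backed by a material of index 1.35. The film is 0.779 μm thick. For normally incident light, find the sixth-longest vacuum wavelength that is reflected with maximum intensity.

649 nm

At the upper boundary (n = 1.12 to n = 2.29) the reflected ray undergoes a half-wave phase shift.
Ray reflecting at the bottom interface goes from n = 2.29 toward n = 1.35: no phase shift.
Exactly one π shift → a net half-wave offset.
With one net inversion, constructive interference in reflection requires 2 n t = (m + ½) λ.
λ = 2 n t / (m + ½). The sixth-longest wavelength is m = 5: λ = 2 × 2.29 × 779 / 5.50 = 649 nm.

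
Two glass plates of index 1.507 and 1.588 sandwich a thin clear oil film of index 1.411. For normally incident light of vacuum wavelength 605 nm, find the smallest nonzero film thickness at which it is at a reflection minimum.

214 nm

Ray reflecting at the top interface goes from n = 1.507 toward n = 1.411: no phase shift.
Bottom surface (1.411 → 1.588): reflection off a higher-index medium gives a half-wave phase shift.
Net: one phase inversion between the two reflected rays.
For weak reflection here: 2 n t = m λ.
Minimum nonzero at m = 1: t = λ / (2 n) = 605 / (2 × 1.411) = 214 nm.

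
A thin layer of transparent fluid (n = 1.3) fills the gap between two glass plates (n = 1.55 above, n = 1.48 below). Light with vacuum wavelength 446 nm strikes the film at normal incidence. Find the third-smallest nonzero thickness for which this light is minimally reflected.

515 nm

Ray reflecting at the top interface goes from n = 1.55 toward n = 1.3: no phase shift.
Ray reflecting at the bottom interface goes from n = 1.3 toward n = 1.48: a half-wave phase shift.
Exactly one π shift → a net half-wave offset.
For weak reflection here: 2 n t = m λ.
The third-smallest nonzero thickness corresponds to m = 3: t = m λ / (2 n) = 3.00 × 446 / (2 × 1.3) = 515 nm.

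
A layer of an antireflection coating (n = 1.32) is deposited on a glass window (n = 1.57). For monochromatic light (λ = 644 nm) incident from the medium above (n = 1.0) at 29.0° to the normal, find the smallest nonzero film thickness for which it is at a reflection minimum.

131 nm

Top surface (1.0 → 1.32): reflection off a higher-index medium gives a half-wave phase shift.
At the lower boundary (n = 1.32 to n = 1.57) the reflected ray undergoes a half-wave phase shift.
The two reflections carry the same phase change, so no net offset.
So the condition for destructive reflection is 2 n t cos θ_r = (m + ½) λ.
Snell's law: 1.0 sin 29.0° = 1.32 sin θ_r → sin θ_r = 0.367, cos θ_r = 0.930.
Minimum at m = 0: t = λ / (4 n cos θ_r) = 644 / (4 × 1.32 × 0.930) = 131 nm.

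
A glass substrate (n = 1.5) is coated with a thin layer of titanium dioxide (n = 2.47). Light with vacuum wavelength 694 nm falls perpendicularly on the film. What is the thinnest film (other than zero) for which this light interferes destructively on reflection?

140 nm

Ray reflecting at the top interface goes from n = 1.0 toward n = 2.47: a half-wave phase shift.
Ray reflecting at the bottom interface goes from n = 2.47 toward n = 1.5: no phase shift.
Net: one phase inversion between the two reflected rays.
For minimum reflection here: 2 n t = m λ.
Minimum nonzero at m = 1: t = λ / (2 n) = 694 / (2 × 2.47) = 140 nm.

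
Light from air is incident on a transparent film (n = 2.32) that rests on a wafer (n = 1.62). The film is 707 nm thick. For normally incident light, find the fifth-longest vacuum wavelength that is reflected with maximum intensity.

Top surface (1.0 → 2.32): reflection off a higher-index medium gives a half-wave phase shift.
Ray reflecting at the bottom interface goes from n = 2.32 toward n = 1.62: no phase shift.
The two reflections differ by half a wavelength.
With one net inversion, constructive interference in reflection requires 2 n t = (m + ½) λ.
λ = 2 n t / (m + ½). The fifth-longest wavelength is m = 4: λ = 2 × 2.32 × 707 / 4.50 = 729 nm.

729 nm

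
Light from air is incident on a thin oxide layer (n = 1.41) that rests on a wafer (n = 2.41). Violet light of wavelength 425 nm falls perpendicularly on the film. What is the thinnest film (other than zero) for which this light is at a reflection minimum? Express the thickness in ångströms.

Top surface (1.0 → 1.41): reflection off a higher-index medium gives a half-wave phase shift.
Bottom surface (1.41 → 2.41): reflection off a higher-index medium gives a half-wave phase shift.
Net: no relative phase inversion (both shifts match).
With no net inversion, destructive interference in reflection requires 2 n t = (m + ½) λ.
Minimum at m = 0: t = λ / (4 n) = 425 / (4 × 1.41) = 75.4 nm.

754 Å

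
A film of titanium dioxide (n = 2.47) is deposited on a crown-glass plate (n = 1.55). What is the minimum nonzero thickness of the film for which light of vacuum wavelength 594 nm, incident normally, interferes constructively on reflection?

Top surface (1.0 → 2.47): reflection off a higher-index medium gives a half-wave phase shift.
Ray reflecting at the bottom interface goes from n = 2.47 toward n = 1.55: no phase shift.
The two reflections differ by half a wavelength.
So the condition for constructive reflection is 2 n t = (m + ½) λ.
Minimum at m = 0: t = λ / (4 n) = 594 / (4 × 2.47) = 60.1 nm.

60.1 nm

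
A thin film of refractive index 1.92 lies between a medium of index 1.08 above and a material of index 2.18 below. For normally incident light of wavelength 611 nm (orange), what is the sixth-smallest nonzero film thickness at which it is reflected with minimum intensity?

At the upper boundary (n = 1.08 to n = 1.92) the reflected ray undergoes a half-wave phase shift.
Ray reflecting at the bottom interface goes from n = 1.92 toward n = 2.18: a half-wave phase shift.
Net: no relative phase inversion (both shifts match).
So the condition for destructive reflection is 2 n t = (m + ½) λ.
The sixth-smallest nonzero thickness corresponds to m = 5: t = (m + ½) λ / (2 n) = 5.50 × 611 / (2 × 1.92) = 875 nm.

875 nm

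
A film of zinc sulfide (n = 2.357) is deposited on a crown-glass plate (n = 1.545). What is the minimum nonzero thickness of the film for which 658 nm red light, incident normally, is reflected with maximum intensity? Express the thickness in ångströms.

Top surface (1.0 → 2.357): reflection off a higher-index medium gives a half-wave phase shift.
Bottom surface (2.357 → 1.545): reflection off a lower-index medium gives no phase shift.
Exactly one π shift → a net half-wave offset.
For bright reflection here: 2 n t = (m + ½) λ.
Minimum at m = 0: t = λ / (4 n) = 658 / (4 × 2.357) = 69.8 nm.

698 Å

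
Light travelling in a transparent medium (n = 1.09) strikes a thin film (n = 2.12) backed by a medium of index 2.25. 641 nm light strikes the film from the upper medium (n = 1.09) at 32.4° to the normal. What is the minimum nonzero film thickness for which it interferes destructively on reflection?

78.6 nm

Ray reflecting at the top interface goes from n = 1.09 toward n = 2.12: a half-wave phase shift.
Bottom surface (2.12 → 2.25): reflection off a higher-index medium gives a half-wave phase shift.
Net: no relative phase inversion (both shifts match).
So the condition for destructive reflection is 2 n t cos θ_r = (m + ½) λ.
Snell's law: 1.09 sin 32.4° = 2.12 sin θ_r → sin θ_r = 0.275, cos θ_r = 0.961.
Minimum at m = 0: t = λ / (4 n cos θ_r) = 641 / (4 × 2.12 × 0.961) = 78.6 nm.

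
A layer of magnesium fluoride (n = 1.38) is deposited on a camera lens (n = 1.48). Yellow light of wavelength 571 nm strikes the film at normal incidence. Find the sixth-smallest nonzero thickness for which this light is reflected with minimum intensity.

Ray reflecting at the top interface goes from n = 1.0 toward n = 1.38: a half-wave phase shift.
At the lower boundary (n = 1.38 to n = 1.48) the reflected ray undergoes a half-wave phase shift.
Zero or two π shifts → no net half-wave offset.
With no net inversion, destructive interference in reflection requires 2 n t = (m + ½) λ.
The sixth-smallest nonzero thickness corresponds to m = 5: t = (m + ½) λ / (2 n) = 5.50 × 571 / (2 × 1.38) = 1138 nm.

1138 nm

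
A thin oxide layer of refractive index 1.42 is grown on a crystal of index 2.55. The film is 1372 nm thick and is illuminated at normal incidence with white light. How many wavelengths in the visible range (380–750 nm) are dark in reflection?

5

Ray reflecting at the top interface goes from n = 1.0 toward n = 1.42: a half-wave phase shift.
Ray reflecting at the bottom interface goes from n = 1.42 toward n = 2.55: a half-wave phase shift.
The two reflections carry the same phase change, so no net offset.
So the condition for destructive reflection is 2 n t = (m + ½) λ.
λ = 2 n t / (m + ½) = 3896 / (m + ½) nm.
m=4: 866 nm (IR); m=5: 708 nm (visible); m=6: 599 nm (visible); m=7: 520 nm (visible); m=8: 458 nm (visible); m=9: 410 nm (visible); m=10: 371 nm (UV).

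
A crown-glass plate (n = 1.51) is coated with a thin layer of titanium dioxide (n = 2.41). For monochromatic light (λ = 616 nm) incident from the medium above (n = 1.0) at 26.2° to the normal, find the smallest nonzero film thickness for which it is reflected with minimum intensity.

130 nm

Ray reflecting at the top interface goes from n = 1.0 toward n = 2.41: a half-wave phase shift.
Ray reflecting at the bottom interface goes from n = 2.41 toward n = 1.51: no phase shift.
Exactly one π shift → a net half-wave offset.
For minimum reflection here: 2 n t cos θ_r = m λ.
Snell's law: 1.0 sin 26.2° = 2.41 sin θ_r → sin θ_r = 0.183, cos θ_r = 0.983.
Minimum nonzero at m = 1: t = λ / (2 n cos θ_r) = 616 / (2 × 2.41 × 0.983) = 130 nm.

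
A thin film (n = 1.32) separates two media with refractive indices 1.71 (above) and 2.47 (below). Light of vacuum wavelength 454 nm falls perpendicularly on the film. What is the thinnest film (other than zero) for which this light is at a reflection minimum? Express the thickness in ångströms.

1720 Å

Ray reflecting at the top interface goes from n = 1.71 toward n = 1.32: no phase shift.
Ray reflecting at the bottom interface goes from n = 1.32 toward n = 2.47: a half-wave phase shift.
The two reflections differ by half a wavelength.
So the condition for destructive reflection is 2 n t = m λ.
Minimum nonzero at m = 1: t = λ / (2 n) = 454 / (2 × 1.32) = 172 nm.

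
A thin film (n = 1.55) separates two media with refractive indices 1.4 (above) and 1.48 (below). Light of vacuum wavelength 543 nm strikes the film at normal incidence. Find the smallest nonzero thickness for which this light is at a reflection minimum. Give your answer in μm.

At the upper boundary (n = 1.4 to n = 1.55) the reflected ray undergoes a half-wave phase shift.
Bottom surface (1.55 → 1.48): reflection off a lower-index medium gives no phase shift.
The two reflections differ by half a wavelength.
For minimum reflection here: 2 n t = m λ.
The smallest nonzero thickness corresponds to m = 1: t = m λ / (2 n) = 1.00 × 543 / (2 × 1.55) = 175 nm.

0.175 μm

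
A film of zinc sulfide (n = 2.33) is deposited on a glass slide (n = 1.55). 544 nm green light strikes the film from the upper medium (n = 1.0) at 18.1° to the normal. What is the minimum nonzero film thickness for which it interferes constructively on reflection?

58.9 nm

Ray reflecting at the top interface goes from n = 1.0 toward n = 2.33: a half-wave phase shift.
At the lower boundary (n = 2.33 to n = 1.55) the reflected ray undergoes no phase shift.
The two reflections differ by half a wavelength.
For bright reflection here: 2 n t cos θ_r = (m + ½) λ.
Snell's law: 1.0 sin 18.1° = 2.33 sin θ_r → sin θ_r = 0.133, cos θ_r = 0.991.
Minimum at m = 0: t = λ / (4 n cos θ_r) = 544 / (4 × 2.33 × 0.991) = 58.9 nm.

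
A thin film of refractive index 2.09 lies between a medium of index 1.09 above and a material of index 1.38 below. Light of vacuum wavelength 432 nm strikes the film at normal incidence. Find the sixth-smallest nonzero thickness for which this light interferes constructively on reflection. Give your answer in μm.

0.568 μm

Ray reflecting at the top interface goes from n = 1.09 toward n = 2.09: a half-wave phase shift.
At the lower boundary (n = 2.09 to n = 1.38) the reflected ray undergoes no phase shift.
Exactly one π shift → a net half-wave offset.
For strong reflection here: 2 n t = (m + ½) λ.
The sixth-smallest nonzero thickness corresponds to m = 5: t = (m + ½) λ / (2 n) = 5.50 × 432 / (2 × 2.09) = 568 nm.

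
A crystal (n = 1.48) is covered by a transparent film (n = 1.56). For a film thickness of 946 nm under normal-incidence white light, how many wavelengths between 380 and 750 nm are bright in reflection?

Ray reflecting at the top interface goes from n = 1.0 toward n = 1.56: a half-wave phase shift.
Bottom surface (1.56 → 1.48): reflection off a lower-index medium gives no phase shift.
The two reflections differ by half a wavelength.
For maximum reflection here: 2 n t = (m + ½) λ.
λ = 2 n t / (m + ½) = 2952 / (m + ½) nm.
m=3: 843 nm (IR); m=4: 656 nm (visible); m=5: 537 nm (visible); m=6: 454 nm (visible); m=7: 394 nm (visible); m=8: 347 nm (UV).

4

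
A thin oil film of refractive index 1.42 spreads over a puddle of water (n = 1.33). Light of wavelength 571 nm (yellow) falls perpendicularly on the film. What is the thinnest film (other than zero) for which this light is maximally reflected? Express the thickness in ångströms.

1005 Å

At the upper boundary (n = 1.0 to n = 1.42) the reflected ray undergoes a half-wave phase shift.
Ray reflecting at the bottom interface goes from n = 1.42 toward n = 1.33: no phase shift.
Exactly one π shift → a net half-wave offset.
For bright reflection here: 2 n t = (m + ½) λ.
Minimum at m = 0: t = λ / (4 n) = 571 / (4 × 1.42) = 101 nm.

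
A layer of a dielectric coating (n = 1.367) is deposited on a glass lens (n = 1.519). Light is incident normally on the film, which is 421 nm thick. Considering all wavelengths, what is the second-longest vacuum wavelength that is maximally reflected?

Ray reflecting at the top interface goes from n = 1.0 toward n = 1.367: a half-wave phase shift.
Ray reflecting at the bottom interface goes from n = 1.367 toward n = 1.519: a half-wave phase shift.
The two reflections carry the same phase change, so no net offset.
With no net inversion, constructive interference in reflection requires 2 n t = m λ.
λ = 2 n t / m. The second-longest wavelength is m = 2: λ = 2 × 1.367 × 421 / 2.00 = 576 nm.

576 nm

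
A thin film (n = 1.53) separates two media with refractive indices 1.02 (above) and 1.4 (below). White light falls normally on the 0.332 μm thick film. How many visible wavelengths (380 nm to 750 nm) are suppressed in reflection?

1

Top surface (1.02 → 1.53): reflection off a higher-index medium gives a half-wave phase shift.
Ray reflecting at the bottom interface goes from n = 1.53 toward n = 1.4: no phase shift.
The two reflections differ by half a wavelength.
So the condition for destructive reflection is 2 n t = m λ.
λ = 2 n t / m = 1016 / m nm.
m=1: 1016 nm (IR); m=2: 508 nm (visible); m=3: 339 nm (UV).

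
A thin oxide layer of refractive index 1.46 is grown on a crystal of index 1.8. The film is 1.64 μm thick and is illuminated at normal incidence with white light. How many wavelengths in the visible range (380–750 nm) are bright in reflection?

6

Ray reflecting at the top interface goes from n = 1.0 toward n = 1.46: a half-wave phase shift.
At the lower boundary (n = 1.46 to n = 1.8) the reflected ray undergoes a half-wave phase shift.
Zero or two π shifts → no net half-wave offset.
So the condition for constructive reflection is 2 n t = m λ.
λ = 2 n t / m = 4789 / m nm.
m=6: 798 nm (IR); m=7: 684 nm (visible); m=8: 599 nm (visible); m=9: 532 nm (visible); m=10: 479 nm (visible); m=11: 435 nm (visible); m=12: 399 nm (visible); m=13: 368 nm (UV).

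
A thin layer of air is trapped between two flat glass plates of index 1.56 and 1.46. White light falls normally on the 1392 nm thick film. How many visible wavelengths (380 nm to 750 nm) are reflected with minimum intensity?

4

At the upper boundary (n = 1.56 to n = 1.0) the reflected ray undergoes no phase shift.
Ray reflecting at the bottom interface goes from n = 1.0 toward n = 1.46: a half-wave phase shift.
The two reflections differ by half a wavelength.
With one net inversion, destructive interference in reflection requires 2 n t = m λ.
λ = 2 n t / m = 2784 / m nm.
m=3: 928 nm (IR); m=4: 696 nm (visible); m=5: 557 nm (visible); m=6: 464 nm (visible); m=7: 398 nm (visible); m=8: 348 nm (UV).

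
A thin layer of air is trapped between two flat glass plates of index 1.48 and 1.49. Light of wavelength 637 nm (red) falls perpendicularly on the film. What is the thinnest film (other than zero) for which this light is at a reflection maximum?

Top surface (1.48 → 1.0): reflection off a lower-index medium gives no phase shift.
Bottom surface (1.0 → 1.49): reflection off a higher-index medium gives a half-wave phase shift.
Exactly one π shift → a net half-wave offset.
So the condition for constructive reflection is 2 n t = (m + ½) λ.
Minimum at m = 0: t = λ / (4 n) = 637 / (4 × 1.0) = 159 nm.

159 nm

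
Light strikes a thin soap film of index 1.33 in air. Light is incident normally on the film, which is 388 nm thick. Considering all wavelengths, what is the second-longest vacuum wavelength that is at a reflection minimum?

Top surface (1.0 → 1.33): reflection off a higher-index medium gives a half-wave phase shift.
Ray reflecting at the bottom interface goes from n = 1.33 toward n = 1.0: no phase shift.
Net: one phase inversion between the two reflected rays.
So the condition for destructive reflection is 2 n t = m λ.
λ = 2 n t / m. The second-longest wavelength is m = 2: λ = 2 × 1.33 × 388 / 2.00 = 516 nm.

516 nm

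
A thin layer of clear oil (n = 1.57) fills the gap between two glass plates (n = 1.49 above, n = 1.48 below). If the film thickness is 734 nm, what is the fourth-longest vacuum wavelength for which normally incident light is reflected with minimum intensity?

Top surface (1.49 → 1.57): reflection off a higher-index medium gives a half-wave phase shift.
Bottom surface (1.57 → 1.48): reflection off a lower-index medium gives no phase shift.
Exactly one π shift → a net half-wave offset.
For dark reflection here: 2 n t = m λ.
λ = 2 n t / m. The fourth-longest wavelength is m = 4: λ = 2 × 1.57 × 734 / 4.00 = 576 nm.

576 nm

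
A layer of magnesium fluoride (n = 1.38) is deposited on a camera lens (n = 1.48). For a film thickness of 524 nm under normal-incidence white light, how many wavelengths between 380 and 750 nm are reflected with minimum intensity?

2

Ray reflecting at the top interface goes from n = 1.0 toward n = 1.38: a half-wave phase shift.
Ray reflecting at the bottom interface goes from n = 1.38 toward n = 1.48: a half-wave phase shift.
Zero or two π shifts → no net half-wave offset.
For minimum reflection here: 2 n t = (m + ½) λ.
λ = 2 n t / (m + ½) = 1446 / (m + ½) nm.
m=1: 964 nm (IR); m=2: 578 nm (visible); m=3: 413 nm (visible); m=4: 321 nm (UV).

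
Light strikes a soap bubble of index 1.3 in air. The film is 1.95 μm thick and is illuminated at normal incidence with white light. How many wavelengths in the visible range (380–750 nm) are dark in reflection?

7

Top surface (1.0 → 1.3): reflection off a higher-index medium gives a half-wave phase shift.
Bottom surface (1.3 → 1.0): reflection off a lower-index medium gives no phase shift.
Exactly one π shift → a net half-wave offset.
With one net inversion, destructive interference in reflection requires 2 n t = m λ.
λ = 2 n t / m = 5070 / m nm.
m=6: 845 nm (IR); m=7: 724 nm (visible); m=8: 634 nm (visible); m=9: 563 nm (visible); m=10: 507 nm (visible); m=11: 461 nm (visible); m=12: 423 nm (visible); m=13: 390 nm (visible); m=14: 362 nm (UV).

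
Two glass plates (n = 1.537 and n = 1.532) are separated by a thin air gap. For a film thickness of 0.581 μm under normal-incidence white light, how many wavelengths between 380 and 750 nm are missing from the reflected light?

Ray reflecting at the top interface goes from n = 1.537 toward n = 1.0: no phase shift.
Bottom surface (1.0 → 1.532): reflection off a higher-index medium gives a half-wave phase shift.
Net: one phase inversion between the two reflected rays.
With one net inversion, destructive interference in reflection requires 2 n t = m λ.
λ = 2 n t / m = 1162 / m nm.
m=1: 1162 nm (IR); m=2: 581 nm (visible); m=3: 387 nm (visible); m=4: 291 nm (UV).

2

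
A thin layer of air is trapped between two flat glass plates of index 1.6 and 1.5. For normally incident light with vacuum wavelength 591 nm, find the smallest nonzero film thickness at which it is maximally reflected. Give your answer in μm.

0.148 μm

At the upper boundary (n = 1.6 to n = 1.0) the reflected ray undergoes no phase shift.
Bottom surface (1.0 → 1.5): reflection off a higher-index medium gives a half-wave phase shift.
The two reflections differ by half a wavelength.
For maximum reflection here: 2 n t = (m + ½) λ.
Minimum at m = 0: t = λ / (4 n) = 591 / (4 × 1.0) = 148 nm.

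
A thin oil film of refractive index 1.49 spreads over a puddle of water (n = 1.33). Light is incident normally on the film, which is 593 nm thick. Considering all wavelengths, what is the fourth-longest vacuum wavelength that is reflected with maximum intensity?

Top surface (1.0 → 1.49): reflection off a higher-index medium gives a half-wave phase shift.
At the lower boundary (n = 1.49 to n = 1.33) the reflected ray undergoes no phase shift.
Net: one phase inversion between the two reflected rays.
So the condition for constructive reflection is 2 n t = (m + ½) λ.
λ = 2 n t / (m + ½). The fourth-longest wavelength is m = 3: λ = 2 × 1.49 × 593 / 3.50 = 505 nm.

505 nm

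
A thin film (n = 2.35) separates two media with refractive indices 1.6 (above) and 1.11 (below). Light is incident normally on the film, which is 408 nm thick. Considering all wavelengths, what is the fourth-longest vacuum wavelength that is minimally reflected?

At the upper boundary (n = 1.6 to n = 2.35) the reflected ray undergoes a half-wave phase shift.
Bottom surface (2.35 → 1.11): reflection off a lower-index medium gives no phase shift.
Exactly one π shift → a net half-wave offset.
For dark reflection here: 2 n t = m λ.
λ = 2 n t / m. The fourth-longest wavelength is m = 4: λ = 2 × 2.35 × 408 / 4.00 = 479 nm.

479 nm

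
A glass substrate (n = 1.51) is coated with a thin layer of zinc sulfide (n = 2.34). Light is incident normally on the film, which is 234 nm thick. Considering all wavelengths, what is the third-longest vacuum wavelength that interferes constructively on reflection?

Top surface (1.0 → 2.34): reflection off a higher-index medium gives a half-wave phase shift.
At the lower boundary (n = 2.34 to n = 1.51) the reflected ray undergoes no phase shift.
The two reflections differ by half a wavelength.
So the condition for constructive reflection is 2 n t = (m + ½) λ.
λ = 2 n t / (m + ½). The third-longest wavelength is m = 2: λ = 2 × 2.34 × 234 / 2.50 = 438 nm.

438 nm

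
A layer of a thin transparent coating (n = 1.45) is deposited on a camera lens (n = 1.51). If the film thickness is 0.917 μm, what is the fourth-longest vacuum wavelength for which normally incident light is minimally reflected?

Ray reflecting at the top interface goes from n = 1.0 toward n = 1.45: a half-wave phase shift.
Ray reflecting at the bottom interface goes from n = 1.45 toward n = 1.51: a half-wave phase shift.
The two reflections carry the same phase change, so no net offset.
With no net inversion, destructive interference in reflection requires 2 n t = (m + ½) λ.
λ = 2 n t / (m + ½). The fourth-longest wavelength is m = 3: λ = 2 × 1.45 × 917 / 3.50 = 760 nm.

760 nm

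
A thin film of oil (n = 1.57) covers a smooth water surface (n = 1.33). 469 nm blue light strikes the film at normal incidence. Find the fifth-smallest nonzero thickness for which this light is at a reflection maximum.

672 nm

Top surface (1.0 → 1.57): reflection off a higher-index medium gives a half-wave phase shift.
Bottom surface (1.57 → 1.33): reflection off a lower-index medium gives no phase shift.
Exactly one π shift → a net half-wave offset.
So the condition for constructive reflection is 2 n t = (m + ½) λ.
The fifth-smallest nonzero thickness corresponds to m = 4: t = (m + ½) λ / (2 n) = 4.50 × 469 / (2 × 1.57) = 672 nm.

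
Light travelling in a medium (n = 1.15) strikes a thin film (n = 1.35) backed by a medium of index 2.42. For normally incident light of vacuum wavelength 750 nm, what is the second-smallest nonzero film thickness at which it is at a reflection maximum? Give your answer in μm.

0.556 μm

At the upper boundary (n = 1.15 to n = 1.35) the reflected ray undergoes a half-wave phase shift.
At the lower boundary (n = 1.35 to n = 2.42) the reflected ray undergoes a half-wave phase shift.
Net: no relative phase inversion (both shifts match).
For bright reflection here: 2 n t = m λ.
The second-smallest nonzero thickness corresponds to m = 2: t = m λ / (2 n) = 2.00 × 750 / (2 × 1.35) = 556 nm.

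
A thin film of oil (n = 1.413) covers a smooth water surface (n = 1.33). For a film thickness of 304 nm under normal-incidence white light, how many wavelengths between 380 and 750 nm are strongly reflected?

1

At the upper boundary (n = 1.0 to n = 1.413) the reflected ray undergoes a half-wave phase shift.
Bottom surface (1.413 → 1.33): reflection off a lower-index medium gives no phase shift.
The two reflections differ by half a wavelength.
So the condition for constructive reflection is 2 n t = (m + ½) λ.
λ = 2 n t / (m + ½) = 859 / (m + ½) nm.
m=0: 1718 nm (IR); m=1: 573 nm (visible); m=2: 344 nm (UV).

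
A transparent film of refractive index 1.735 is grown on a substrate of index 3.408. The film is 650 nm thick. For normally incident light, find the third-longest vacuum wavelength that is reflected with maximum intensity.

752 nm

Ray reflecting at the top interface goes from n = 1.0 toward n = 1.735: a half-wave phase shift.
Ray reflecting at the bottom interface goes from n = 1.735 toward n = 3.408: a half-wave phase shift.
The two reflections carry the same phase change, so no net offset.
For strong reflection here: 2 n t = m λ.
λ = 2 n t / m. The third-longest wavelength is m = 3: λ = 2 × 1.735 × 650 / 3.00 = 752 nm.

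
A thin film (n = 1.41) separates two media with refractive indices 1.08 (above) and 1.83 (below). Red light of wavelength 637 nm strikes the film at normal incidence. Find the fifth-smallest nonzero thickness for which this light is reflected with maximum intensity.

1129 nm

Top surface (1.08 → 1.41): reflection off a higher-index medium gives a half-wave phase shift.
At the lower boundary (n = 1.41 to n = 1.83) the reflected ray undergoes a half-wave phase shift.
Zero or two π shifts → no net half-wave offset.
So the condition for constructive reflection is 2 n t = m λ.
The fifth-smallest nonzero thickness corresponds to m = 5: t = m λ / (2 n) = 5.00 × 637 / (2 × 1.41) = 1129 nm.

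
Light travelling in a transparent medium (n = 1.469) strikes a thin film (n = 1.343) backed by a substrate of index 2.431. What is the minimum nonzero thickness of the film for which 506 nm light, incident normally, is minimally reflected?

188 nm

Ray reflecting at the top interface goes from n = 1.469 toward n = 1.343: no phase shift.
At the lower boundary (n = 1.343 to n = 2.431) the reflected ray undergoes a half-wave phase shift.
Exactly one π shift → a net half-wave offset.
With one net inversion, destructive interference in reflection requires 2 n t = m λ.
Minimum nonzero at m = 1: t = λ / (2 n) = 506 / (2 × 1.343) = 188 nm.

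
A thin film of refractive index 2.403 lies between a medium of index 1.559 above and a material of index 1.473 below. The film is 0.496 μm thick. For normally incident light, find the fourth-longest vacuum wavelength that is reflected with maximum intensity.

Top surface (1.559 → 2.403): reflection off a higher-index medium gives a half-wave phase shift.
Ray reflecting at the bottom interface goes from n = 2.403 toward n = 1.473: no phase shift.
Exactly one π shift → a net half-wave offset.
For maximum reflection here: 2 n t = (m + ½) λ.
λ = 2 n t / (m + ½). The fourth-longest wavelength is m = 3: λ = 2 × 2.403 × 496 / 3.50 = 681 nm.

681 nm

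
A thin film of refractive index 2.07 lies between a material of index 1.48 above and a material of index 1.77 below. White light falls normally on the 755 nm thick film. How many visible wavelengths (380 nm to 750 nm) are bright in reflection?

4

Ray reflecting at the top interface goes from n = 1.48 toward n = 2.07: a half-wave phase shift.
Ray reflecting at the bottom interface goes from n = 2.07 toward n = 1.77: no phase shift.
Exactly one π shift → a net half-wave offset.
With one net inversion, constructive interference in reflection requires 2 n t = (m + ½) λ.
λ = 2 n t / (m + ½) = 3126 / (m + ½) nm.
m=3: 893 nm (IR); m=4: 695 nm (visible); m=5: 568 nm (visible); m=6: 481 nm (visible); m=7: 417 nm (visible); m=8: 368 nm (UV).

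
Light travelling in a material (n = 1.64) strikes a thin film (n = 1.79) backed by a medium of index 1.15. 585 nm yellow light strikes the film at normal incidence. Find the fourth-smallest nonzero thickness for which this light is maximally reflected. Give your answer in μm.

0.572 μm

Top surface (1.64 → 1.79): reflection off a higher-index medium gives a half-wave phase shift.
Bottom surface (1.79 → 1.15): reflection off a lower-index medium gives no phase shift.
The two reflections differ by half a wavelength.
So the condition for constructive reflection is 2 n t = (m + ½) λ.
The fourth-smallest nonzero thickness corresponds to m = 3: t = (m + ½) λ / (2 n) = 3.50 × 585 / (2 × 1.79) = 572 nm.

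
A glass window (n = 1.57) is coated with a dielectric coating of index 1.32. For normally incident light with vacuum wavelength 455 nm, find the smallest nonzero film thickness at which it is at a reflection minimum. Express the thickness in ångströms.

862 Å

Top surface (1.0 → 1.32): reflection off a higher-index medium gives a half-wave phase shift.
At the lower boundary (n = 1.32 to n = 1.57) the reflected ray undergoes a half-wave phase shift.
Zero or two π shifts → no net half-wave offset.
So the condition for destructive reflection is 2 n t = (m + ½) λ.
Minimum at m = 0: t = λ / (4 n) = 455 / (4 × 1.32) = 86.2 nm.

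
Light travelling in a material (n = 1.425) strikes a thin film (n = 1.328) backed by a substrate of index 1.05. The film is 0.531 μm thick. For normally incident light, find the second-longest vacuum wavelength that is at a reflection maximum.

705 nm

Ray reflecting at the top interface goes from n = 1.425 toward n = 1.328: no phase shift.
Bottom surface (1.328 → 1.05): reflection off a lower-index medium gives no phase shift.
Zero or two π shifts → no net half-wave offset.
With no net inversion, constructive interference in reflection requires 2 n t = m λ.
λ = 2 n t / m. The second-longest wavelength is m = 2: λ = 2 × 1.328 × 531 / 2.00 = 705 nm.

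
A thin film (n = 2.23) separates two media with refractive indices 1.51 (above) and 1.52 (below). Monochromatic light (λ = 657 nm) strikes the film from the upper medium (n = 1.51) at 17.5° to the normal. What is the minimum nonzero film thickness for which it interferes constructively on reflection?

At the upper boundary (n = 1.51 to n = 2.23) the reflected ray undergoes a half-wave phase shift.
Ray reflecting at the bottom interface goes from n = 2.23 toward n = 1.52: no phase shift.
Net: one phase inversion between the two reflected rays.
So the condition for constructive reflection is 2 n t cos θ_r = (m + ½) λ.
Snell's law: 1.51 sin 17.5° = 2.23 sin θ_r → sin θ_r = 0.204, cos θ_r = 0.979.
Minimum at m = 0: t = λ / (4 n cos θ_r) = 657 / (4 × 2.23 × 0.979) = 75.2 nm.

75.2 nm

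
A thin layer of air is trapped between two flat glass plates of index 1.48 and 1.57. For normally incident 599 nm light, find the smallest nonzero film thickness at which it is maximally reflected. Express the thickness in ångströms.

1498 Å

Ray reflecting at the top interface goes from n = 1.48 toward n = 1.0: no phase shift.
Ray reflecting at the bottom interface goes from n = 1.0 toward n = 1.57: a half-wave phase shift.
Exactly one π shift → a net half-wave offset.
With one net inversion, constructive interference in reflection requires 2 n t = (m + ½) λ.
Minimum at m = 0: t = λ / (4 n) = 599 / (4 × 1.0) = 150 nm.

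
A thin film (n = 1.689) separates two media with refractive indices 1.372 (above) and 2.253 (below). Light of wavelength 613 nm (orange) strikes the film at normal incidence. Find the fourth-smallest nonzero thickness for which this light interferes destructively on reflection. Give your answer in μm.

At the upper boundary (n = 1.372 to n = 1.689) the reflected ray undergoes a half-wave phase shift.
At the lower boundary (n = 1.689 to n = 2.253) the reflected ray undergoes a half-wave phase shift.
The two reflections carry the same phase change, so no net offset.
For weak reflection here: 2 n t = (m + ½) λ.
The fourth-smallest nonzero thickness corresponds to m = 3: t = (m + ½) λ / (2 n) = 3.50 × 613 / (2 × 1.689) = 635 nm.

0.635 μm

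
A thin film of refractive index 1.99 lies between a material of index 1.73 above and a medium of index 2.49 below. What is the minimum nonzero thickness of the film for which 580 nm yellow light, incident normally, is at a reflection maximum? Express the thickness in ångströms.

Ray reflecting at the top interface goes from n = 1.73 toward n = 1.99: a half-wave phase shift.
Bottom surface (1.99 → 2.49): reflection off a higher-index medium gives a half-wave phase shift.
Zero or two π shifts → no net half-wave offset.
For bright reflection here: 2 n t = m λ.
Minimum nonzero at m = 1: t = λ / (2 n) = 580 / (2 × 1.99) = 146 nm.

1457 Å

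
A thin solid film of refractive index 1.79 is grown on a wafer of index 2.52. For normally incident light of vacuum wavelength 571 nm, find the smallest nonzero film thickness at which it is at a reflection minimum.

79.7 nm

Top surface (1.0 → 1.79): reflection off a higher-index medium gives a half-wave phase shift.
Ray reflecting at the bottom interface goes from n = 1.79 toward n = 2.52: a half-wave phase shift.
Net: no relative phase inversion (both shifts match).
For dark reflection here: 2 n t = (m + ½) λ.
Minimum at m = 0: t = λ / (4 n) = 571 / (4 × 1.79) = 79.7 nm.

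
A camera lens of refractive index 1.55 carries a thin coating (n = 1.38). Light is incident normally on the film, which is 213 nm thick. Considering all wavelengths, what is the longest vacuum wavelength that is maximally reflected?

588 nm

Ray reflecting at the top interface goes from n = 1.0 toward n = 1.38: a half-wave phase shift.
Ray reflecting at the bottom interface goes from n = 1.38 toward n = 1.55: a half-wave phase shift.
Zero or two π shifts → no net half-wave offset.
So the condition for constructive reflection is 2 n t = m λ.
λ = 2 n t / m. The longest wavelength is m = 1: λ = 2 × 1.38 × 213 / 1.00 = 588 nm.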